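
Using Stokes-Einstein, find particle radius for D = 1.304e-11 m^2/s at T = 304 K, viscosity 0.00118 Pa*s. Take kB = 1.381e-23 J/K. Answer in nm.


Stokes-Einstein: R = kB*T / (6*pi*eta*D)
R = 1.381e-23 * 304 / (6 * pi * 0.00118 * 1.304e-11)
R = 1.44746e-08 m = 14.47 nm

14.47


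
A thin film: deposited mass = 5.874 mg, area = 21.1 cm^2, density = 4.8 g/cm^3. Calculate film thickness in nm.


Convert: m = 5.874 mg = 5.8740e-06 kg, A = 21.1 cm^2 = 2.1100e-03 m^2, rho = 4.8 g/cm^3 = 4800 kg/m^3
t = m / (A * rho)
t = 5.8740e-06 / (2.1100e-03 * 4800)
t = 5.7998e-07 m = 580.0 nm

580.0


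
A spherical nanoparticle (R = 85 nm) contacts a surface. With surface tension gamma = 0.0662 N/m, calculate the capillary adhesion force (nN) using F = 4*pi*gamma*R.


Convert radius: R = 85 nm = 8.5e-08 m
F = 4 * pi * gamma * R
F = 4 * pi * 0.0662 * 8.5e-08
F = 7.0711e-08 N = 70.711 nN

70.711


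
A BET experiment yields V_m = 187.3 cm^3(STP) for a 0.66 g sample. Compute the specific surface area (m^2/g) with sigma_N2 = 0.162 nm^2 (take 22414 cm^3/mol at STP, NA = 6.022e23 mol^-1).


Number of moles in monolayer = V_m / 22414 = 187.3 / 22414 = 0.00835638
Number of molecules = moles * NA = 0.00835638 * 6.022e23
SA = molecules * sigma / mass
SA = (187.3 / 22414) * 6.022e23 * 0.162e-18 / 0.66
SA = 1235.2 m^2/g

1235.2


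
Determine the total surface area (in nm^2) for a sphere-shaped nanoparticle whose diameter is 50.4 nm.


Radius r = 50.4/2 = 25.2 nm
Surface area SA = 4 * pi * r^2
SA = 4 * pi * (25.2)^2
SA = 7980.15 nm^2

7980.15


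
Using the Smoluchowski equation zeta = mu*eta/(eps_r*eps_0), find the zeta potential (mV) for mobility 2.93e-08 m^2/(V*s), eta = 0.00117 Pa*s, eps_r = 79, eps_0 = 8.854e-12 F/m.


Smoluchowski equation: zeta = mu * eta / (eps_r * eps_0)
zeta = 2.93e-08 * 0.00117 / (79 * 8.854e-12)
zeta = 0.04901 V = 49.01 mV

49.01


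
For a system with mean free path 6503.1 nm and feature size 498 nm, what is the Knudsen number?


Knudsen number Kn = lambda / L
Kn = 6503.1 / 498
Kn = 13.0584

13.0584


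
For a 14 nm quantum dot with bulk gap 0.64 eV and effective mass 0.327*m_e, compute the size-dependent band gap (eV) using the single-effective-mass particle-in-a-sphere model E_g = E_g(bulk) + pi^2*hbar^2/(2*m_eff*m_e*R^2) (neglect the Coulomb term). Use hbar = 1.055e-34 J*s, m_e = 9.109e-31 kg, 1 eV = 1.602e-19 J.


Radius R = 14/2 nm = 7e-09 m
Confinement energy dE = pi^2 * hbar^2 / (2 * m_eff * m_e * R^2)
dE = pi^2 * (1.055e-34)^2 / (2 * 0.327 * 9.109e-31 * (7e-09)^2) J, divided by 1.602e-19 J/eV
dE = 0.0235 eV
Total band gap = E_g(bulk) + dE = 0.64 + 0.0235 = 0.6635 eV

0.6635


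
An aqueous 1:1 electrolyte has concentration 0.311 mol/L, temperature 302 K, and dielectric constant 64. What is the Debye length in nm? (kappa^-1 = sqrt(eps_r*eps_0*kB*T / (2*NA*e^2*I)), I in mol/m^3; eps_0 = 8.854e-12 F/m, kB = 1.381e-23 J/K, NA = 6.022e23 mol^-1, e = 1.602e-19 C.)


Ionic strength I = 0.311 * 1^2 * 1000 = 311 mol/m^3
kappa^-1 = sqrt(64 * 8.854e-12 * 1.381e-23 * 302 / (2 * 6.022e23 * (1.602e-19)^2 * 311))
kappa^-1 = 0.496 nm

0.496


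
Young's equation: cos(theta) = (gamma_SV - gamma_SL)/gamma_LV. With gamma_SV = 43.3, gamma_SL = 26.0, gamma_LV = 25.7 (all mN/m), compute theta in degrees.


cos(theta) = (gamma_SV - gamma_SL) / gamma_LV
cos(theta) = (43.3 - 26.0) / 25.7
cos(theta) = 0.673152
theta = arccos(0.673152) = 47.69 degrees

47.69


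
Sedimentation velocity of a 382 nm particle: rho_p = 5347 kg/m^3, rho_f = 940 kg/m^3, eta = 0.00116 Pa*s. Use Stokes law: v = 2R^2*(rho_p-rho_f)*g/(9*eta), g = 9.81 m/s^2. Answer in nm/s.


Radius R = 382/2 nm = 1.91e-07 m
Density difference = 5347 - 940 = 4407 kg/m^3
v = 2 * R^2 * (rho_p - rho_f) * g / (9 * eta)
v = 2 * (1.91e-07)^2 * 4407 * 9.81 / (9 * 0.00116)
v = 3.0214e-07 m/s = 302.14 nm/s

302.14


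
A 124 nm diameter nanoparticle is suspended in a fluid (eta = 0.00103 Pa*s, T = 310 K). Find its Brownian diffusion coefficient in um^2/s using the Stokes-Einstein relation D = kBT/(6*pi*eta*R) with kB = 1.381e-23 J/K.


Radius R = 124/2 = 62 nm = 6.2e-08 m
D = kB*T / (6*pi*eta*R)
D = 1.381e-23 * 310 / (6 * pi * 0.00103 * 6.2e-08)
D = 3.55652e-12 m^2/s = 3.557 um^2/s

3.557


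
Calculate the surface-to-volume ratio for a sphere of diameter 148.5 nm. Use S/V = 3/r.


Radius r = 148.5/2 = 74.25 nm
S/V = 3 / r = 3 / 74.25
S/V = 0.0404 nm^-1

0.0404


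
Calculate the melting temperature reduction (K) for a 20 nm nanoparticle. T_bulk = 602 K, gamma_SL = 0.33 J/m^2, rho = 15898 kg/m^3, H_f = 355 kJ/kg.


Radius R = 20/2 = 10 nm = 1e-08 m
Convert H_f = 355 kJ/kg = 355000 J/kg
dT = 2 * gamma_SL * T_bulk / (rho * H_f * R)
dT = 2 * 0.33 * 602 / (15898 * 355000 * 1e-08)
dT = 7.0 K

7.0


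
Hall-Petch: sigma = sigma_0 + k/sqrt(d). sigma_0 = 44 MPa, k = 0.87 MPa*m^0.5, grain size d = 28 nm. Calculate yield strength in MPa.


d = 28 nm = 2.8e-08 m
sqrt(d) = 0.000167332
Hall-Petch contribution = k / sqrt(d) = 0.87 / 0.000167332 = 5199.2 MPa
sigma = sigma_0 + k/sqrt(d) = 44 + 5199.2 = 5243.2 MPa

5243.2


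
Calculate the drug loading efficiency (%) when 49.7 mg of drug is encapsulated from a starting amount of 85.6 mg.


Drug loading efficiency = (drug loaded / drug initial) * 100
DLE = 49.7 / 85.6 * 100
DLE = 0.5806 * 100
DLE = 58.06%

58.06


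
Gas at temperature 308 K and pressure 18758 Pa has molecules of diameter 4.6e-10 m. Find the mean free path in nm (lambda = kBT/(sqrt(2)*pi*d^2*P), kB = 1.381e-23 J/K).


Mean free path: lambda = kB*T / (sqrt(2) * pi * d^2 * P)
lambda = 1.381e-23 * 308 / (sqrt(2) * pi * (4.6e-10)^2 * 18758)
lambda = 2.412e-07 m
lambda = 241.2 nm

241.2


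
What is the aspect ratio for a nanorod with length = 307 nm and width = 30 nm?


Aspect ratio AR = length / diameter
AR = 307 / 30
AR = 10.23

10.23


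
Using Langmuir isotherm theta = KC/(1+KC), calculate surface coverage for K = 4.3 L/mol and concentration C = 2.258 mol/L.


Langmuir isotherm: theta = K*C / (1 + K*C)
K*C = 4.3 * 2.258 = 9.7094
theta = 9.7094 / (1 + 9.7094) = 9.7094 / 10.7094
theta = 0.9066

0.9066


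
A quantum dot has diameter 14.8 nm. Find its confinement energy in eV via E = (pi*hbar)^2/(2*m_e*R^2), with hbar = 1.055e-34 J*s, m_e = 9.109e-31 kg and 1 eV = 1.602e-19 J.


Radius R = 14.8/2 = 7.4 nm = 7.4e-09 m
E = (pi * 1.055e-34)^2 / (2 * 9.109e-31 * (7.4e-09)^2)
E(J) = 1.10113e-21
E = E(J) / 1.602e-19 = 0.0069 eV

0.0069


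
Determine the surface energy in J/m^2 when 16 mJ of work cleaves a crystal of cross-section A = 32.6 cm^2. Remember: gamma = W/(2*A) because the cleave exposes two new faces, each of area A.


Convert: A = 32.6 cm^2 = 0.00326 m^2, W = 16 mJ = 0.016 J
Cleaving exposes two faces of area A, so total new surface = 2*A and gamma = W / (2*A)
gamma = 0.016 / (2 * 0.00326)
gamma = 2.454 J/m^2

2.454


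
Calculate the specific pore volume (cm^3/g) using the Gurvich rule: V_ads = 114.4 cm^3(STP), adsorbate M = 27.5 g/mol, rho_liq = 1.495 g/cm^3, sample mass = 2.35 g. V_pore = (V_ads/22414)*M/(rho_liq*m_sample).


Moles adsorbed n = V_ads / 22414 = 114.4 / 22414 = 5.103953e-03 mol
Liquid volume V_liq = n * M / rho_liq = 5.103953e-03 * 27.5 / 1.495 = 0.09389 cm^3
Specific pore volume V_pore = V_liq / m_sample = 0.09389 / 2.35
V_pore = 0.04 cm^3/g

0.04


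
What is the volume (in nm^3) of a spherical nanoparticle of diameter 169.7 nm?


Radius r = 169.7/2 = 84.85 nm
Volume V = (4/3) * pi * r^3
V = (4/3) * pi * (84.85)^3
V = 2558846.0 nm^3

2558846.0


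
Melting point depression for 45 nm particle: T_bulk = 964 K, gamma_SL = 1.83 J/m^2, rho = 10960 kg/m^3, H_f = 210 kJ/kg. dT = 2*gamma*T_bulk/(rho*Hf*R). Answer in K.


Radius R = 45/2 = 22.5 nm = 2.25e-08 m
Convert H_f = 210 kJ/kg = 210000 J/kg
dT = 2 * gamma_SL * T_bulk / (rho * H_f * R)
dT = 2 * 1.83 * 964 / (10960 * 210000 * 2.25e-08)
dT = 68.1 K

68.1


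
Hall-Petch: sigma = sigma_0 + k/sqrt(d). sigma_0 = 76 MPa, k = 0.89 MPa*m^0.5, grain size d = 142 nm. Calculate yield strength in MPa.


d = 142 nm = 1.42e-07 m
sqrt(d) = 0.0003768289
Hall-Petch contribution = k / sqrt(d) = 0.89 / 0.0003768289 = 2361.8 MPa
sigma = sigma_0 + k/sqrt(d) = 76 + 2361.8 = 2437.8 MPa

2437.8


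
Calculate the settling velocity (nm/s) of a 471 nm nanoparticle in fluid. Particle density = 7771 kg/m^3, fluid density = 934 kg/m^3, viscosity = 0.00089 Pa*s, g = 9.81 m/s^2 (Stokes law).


Radius R = 471/2 nm = 2.355e-07 m
Density difference = 7771 - 934 = 6837 kg/m^3
v = 2 * R^2 * (rho_p - rho_f) * g / (9 * eta)
v = 2 * (2.355e-07)^2 * 6837 * 9.81 / (9 * 0.00089)
v = 9.28782e-07 m/s = 928.7822 nm/s

928.7822


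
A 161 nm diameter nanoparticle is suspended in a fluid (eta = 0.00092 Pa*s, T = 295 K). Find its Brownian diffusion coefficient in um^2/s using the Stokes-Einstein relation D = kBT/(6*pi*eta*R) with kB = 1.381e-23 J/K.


Radius R = 161/2 = 80.5 nm = 8.05e-08 m
D = kB*T / (6*pi*eta*R)
D = 1.381e-23 * 295 / (6 * pi * 0.00092 * 8.05e-08)
D = 2.91831e-12 m^2/s = 2.918 um^2/s

2.918


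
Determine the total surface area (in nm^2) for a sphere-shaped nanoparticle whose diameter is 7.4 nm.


Radius r = 7.4/2 = 3.7 nm
Surface area SA = 4 * pi * r^2
SA = 4 * pi * (3.7)^2
SA = 172.03 nm^2

172.03


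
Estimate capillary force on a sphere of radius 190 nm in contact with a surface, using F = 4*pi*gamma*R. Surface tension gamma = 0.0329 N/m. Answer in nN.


Convert radius: R = 190 nm = 1.9e-07 m
F = 4 * pi * gamma * R
F = 4 * pi * 0.0329 * 1.9e-07
F = 7.85524e-08 N = 78.5524 nN

78.5524


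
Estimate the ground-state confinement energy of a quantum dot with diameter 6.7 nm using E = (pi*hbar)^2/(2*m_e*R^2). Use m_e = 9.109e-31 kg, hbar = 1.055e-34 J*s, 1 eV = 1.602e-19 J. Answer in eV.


Radius R = 6.7/2 = 3.35 nm = 3.35e-09 m
E = (pi * 1.055e-34)^2 / (2 * 9.109e-31 * (3.35e-09)^2)
E(J) = 5.37297e-21
E = E(J) / 1.602e-19 = 0.0335 eV

0.0335


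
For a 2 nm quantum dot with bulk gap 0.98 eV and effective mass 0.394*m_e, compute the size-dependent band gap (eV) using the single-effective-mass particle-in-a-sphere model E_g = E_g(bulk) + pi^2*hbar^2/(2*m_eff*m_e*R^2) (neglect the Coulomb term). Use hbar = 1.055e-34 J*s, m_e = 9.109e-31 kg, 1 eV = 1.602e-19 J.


Radius R = 2/2 nm = 1e-09 m
Confinement energy dE = pi^2 * hbar^2 / (2 * m_eff * m_e * R^2)
dE = pi^2 * (1.055e-34)^2 / (2 * 0.394 * 9.109e-31 * (1e-09)^2) J, divided by 1.602e-19 J/eV
dE = 0.9553 eV
Total band gap = E_g(bulk) + dE = 0.98 + 0.9553 = 1.9353 eV

1.9353


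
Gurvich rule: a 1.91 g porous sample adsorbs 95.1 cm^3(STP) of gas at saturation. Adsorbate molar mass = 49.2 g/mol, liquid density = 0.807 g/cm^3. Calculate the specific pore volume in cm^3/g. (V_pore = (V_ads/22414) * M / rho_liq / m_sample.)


Moles adsorbed n = V_ads / 22414 = 95.1 / 22414 = 4.242884e-03 mol
Liquid volume V_liq = n * M / rho_liq = 4.242884e-03 * 49.2 / 0.807 = 0.25867 cm^3
Specific pore volume V_pore = V_liq / m_sample = 0.25867 / 1.91
V_pore = 0.1354 cm^3/g

0.1354


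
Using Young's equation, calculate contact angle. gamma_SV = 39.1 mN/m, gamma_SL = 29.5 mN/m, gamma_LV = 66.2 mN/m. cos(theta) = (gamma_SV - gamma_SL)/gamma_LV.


cos(theta) = (gamma_SV - gamma_SL) / gamma_LV
cos(theta) = (39.1 - 29.5) / 66.2
cos(theta) = 0.145015
theta = arccos(0.145015) = 81.66 degrees

81.66


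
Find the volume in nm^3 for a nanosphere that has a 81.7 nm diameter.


Radius r = 81.7/2 = 40.85 nm
Volume V = (4/3) * pi * r^3
V = (4/3) * pi * (40.85)^3
V = 285538.58 nm^3

285538.58


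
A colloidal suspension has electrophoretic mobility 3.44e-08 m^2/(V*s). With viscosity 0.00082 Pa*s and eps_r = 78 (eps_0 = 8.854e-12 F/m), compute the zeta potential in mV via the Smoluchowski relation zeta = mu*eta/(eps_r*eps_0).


Smoluchowski equation: zeta = mu * eta / (eps_r * eps_0)
zeta = 3.44e-08 * 0.00082 / (78 * 8.854e-12)
zeta = 0.040845 V = 40.84 mV

40.84


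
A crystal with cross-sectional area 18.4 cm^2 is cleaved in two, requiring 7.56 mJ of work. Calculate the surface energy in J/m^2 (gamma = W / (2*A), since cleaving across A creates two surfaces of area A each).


Convert: A = 18.4 cm^2 = 0.00184 m^2, W = 7.56 mJ = 0.00756 J
Cleaving exposes two faces of area A, so total new surface = 2*A and gamma = W / (2*A)
gamma = 0.00756 / (2 * 0.00184)
gamma = 2.054 J/m^2

2.054


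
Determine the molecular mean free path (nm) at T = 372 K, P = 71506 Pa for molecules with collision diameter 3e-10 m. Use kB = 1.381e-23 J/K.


Mean free path: lambda = kB*T / (sqrt(2) * pi * d^2 * P)
lambda = 1.381e-23 * 372 / (sqrt(2) * pi * (3e-10)^2 * 71506)
lambda = 1.79675e-07 m
lambda = 179.67 nm

179.67


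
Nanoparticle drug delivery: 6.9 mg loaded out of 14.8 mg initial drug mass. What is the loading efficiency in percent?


Drug loading efficiency = (drug loaded / drug initial) * 100
DLE = 6.9 / 14.8 * 100
DLE = 0.4662 * 100
DLE = 46.62%

46.62


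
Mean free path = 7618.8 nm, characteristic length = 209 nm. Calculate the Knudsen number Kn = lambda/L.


Knudsen number Kn = lambda / L
Kn = 7618.8 / 209
Kn = 36.4536

36.4536


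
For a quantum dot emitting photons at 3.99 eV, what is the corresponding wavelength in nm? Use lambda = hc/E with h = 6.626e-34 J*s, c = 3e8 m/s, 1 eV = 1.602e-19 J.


Convert energy: E = 3.99 eV = 3.99 * 1.602e-19 = 6.39198e-19 J
lambda = h*c / E = 6.626e-34 * 3e8 / 6.39198e-19
lambda = 3.10983e-07 m = 311.0 nm

311.0


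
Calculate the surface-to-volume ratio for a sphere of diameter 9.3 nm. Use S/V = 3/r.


Radius r = 9.3/2 = 4.65 nm
S/V = 3 / r = 3 / 4.65
S/V = 0.6452 nm^-1

0.6452


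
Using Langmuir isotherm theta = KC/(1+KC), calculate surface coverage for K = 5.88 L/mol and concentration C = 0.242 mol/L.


Langmuir isotherm: theta = K*C / (1 + K*C)
K*C = 5.88 * 0.242 = 1.42296
theta = 1.42296 / (1 + 1.42296) = 1.42296 / 2.42296
theta = 0.5873

0.5873


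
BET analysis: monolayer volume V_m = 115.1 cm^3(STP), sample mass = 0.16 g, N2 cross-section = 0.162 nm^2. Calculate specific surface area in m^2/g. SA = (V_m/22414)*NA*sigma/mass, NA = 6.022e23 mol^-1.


Number of moles in monolayer = V_m / 22414 = 115.1 / 22414 = 0.00513518
Number of molecules = moles * NA = 0.00513518 * 6.022e23
SA = molecules * sigma / mass
SA = (115.1 / 22414) * 6.022e23 * 0.162e-18 / 0.16
SA = 3131.1 m^2/g

3131.1


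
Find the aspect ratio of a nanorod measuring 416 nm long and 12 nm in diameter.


Aspect ratio AR = length / diameter
AR = 416 / 12
AR = 34.67

34.67


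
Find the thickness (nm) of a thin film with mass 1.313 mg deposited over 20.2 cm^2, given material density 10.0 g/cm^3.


Convert: m = 1.313 mg = 1.3130e-06 kg, A = 20.2 cm^2 = 2.0200e-03 m^2, rho = 10.0 g/cm^3 = 10000 kg/m^3
t = m / (A * rho)
t = 1.3130e-06 / (2.0200e-03 * 10000)
t = 6.5000e-08 m = 65.0 nm

65.0


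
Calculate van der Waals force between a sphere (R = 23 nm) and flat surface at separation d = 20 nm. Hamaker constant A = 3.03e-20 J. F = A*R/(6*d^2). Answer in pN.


Convert to SI: R = 23 nm = 2.3e-08 m, d = 20 nm = 2e-08 m
F = A * R / (6 * d^2)
F = 3.03e-20 * 2.3e-08 / (6 * (2e-08)^2)
F = 2.90375e-13 N = 0.29 pN

0.29


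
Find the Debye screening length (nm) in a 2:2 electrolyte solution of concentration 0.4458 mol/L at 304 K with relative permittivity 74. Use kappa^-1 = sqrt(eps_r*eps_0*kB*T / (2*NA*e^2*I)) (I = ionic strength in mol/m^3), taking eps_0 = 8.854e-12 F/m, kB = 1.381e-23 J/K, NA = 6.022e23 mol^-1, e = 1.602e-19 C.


Ionic strength I = 0.4458 * 2^2 * 1000 = 1783.2 mol/m^3
kappa^-1 = sqrt(74 * 8.854e-12 * 1.381e-23 * 304 / (2 * 6.022e23 * (1.602e-19)^2 * 1783.2))
kappa^-1 = 0.223 nm

0.223


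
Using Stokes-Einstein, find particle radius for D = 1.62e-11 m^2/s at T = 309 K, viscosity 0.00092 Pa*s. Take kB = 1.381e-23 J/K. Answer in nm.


Stokes-Einstein: R = kB*T / (6*pi*eta*D)
R = 1.381e-23 * 309 / (6 * pi * 0.00092 * 1.62e-11)
R = 1.51897e-08 m = 15.19 nm

15.19


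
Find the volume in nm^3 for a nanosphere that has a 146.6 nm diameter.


Radius r = 146.6/2 = 73.3 nm
Volume V = (4/3) * pi * r^3
V = (4/3) * pi * (73.3)^3
V = 1649683.13 nm^3

1649683.13


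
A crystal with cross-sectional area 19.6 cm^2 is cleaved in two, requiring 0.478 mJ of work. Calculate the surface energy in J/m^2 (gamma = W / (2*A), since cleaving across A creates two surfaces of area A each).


Convert: A = 19.6 cm^2 = 0.00196 m^2, W = 0.478 mJ = 0.000478 J
Cleaving exposes two faces of area A, so total new surface = 2*A and gamma = W / (2*A)
gamma = 0.000478 / (2 * 0.00196)
gamma = 0.122 J/m^2

0.122


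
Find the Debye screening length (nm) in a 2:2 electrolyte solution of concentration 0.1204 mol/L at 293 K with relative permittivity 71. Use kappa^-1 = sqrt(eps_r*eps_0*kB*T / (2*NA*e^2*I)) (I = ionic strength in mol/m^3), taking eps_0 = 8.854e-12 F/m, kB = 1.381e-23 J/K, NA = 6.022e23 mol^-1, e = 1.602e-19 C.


Ionic strength I = 0.1204 * 2^2 * 1000 = 481.6 mol/m^3
kappa^-1 = sqrt(71 * 8.854e-12 * 1.381e-23 * 293 / (2 * 6.022e23 * (1.602e-19)^2 * 481.6))
kappa^-1 = 0.413 nm

0.413


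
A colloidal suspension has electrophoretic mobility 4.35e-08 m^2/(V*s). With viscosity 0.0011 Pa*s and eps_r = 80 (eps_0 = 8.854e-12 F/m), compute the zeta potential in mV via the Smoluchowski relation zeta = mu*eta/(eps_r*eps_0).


Smoluchowski equation: zeta = mu * eta / (eps_r * eps_0)
zeta = 4.35e-08 * 0.0011 / (80 * 8.854e-12)
zeta = 0.067554 V = 67.55 mV

67.55


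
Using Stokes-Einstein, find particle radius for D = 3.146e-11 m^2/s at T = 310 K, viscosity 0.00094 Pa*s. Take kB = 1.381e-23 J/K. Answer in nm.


Stokes-Einstein: R = kB*T / (6*pi*eta*D)
R = 1.381e-23 * 310 / (6 * pi * 0.00094 * 3.146e-11)
R = 7.68011e-09 m = 7.68 nm

7.68


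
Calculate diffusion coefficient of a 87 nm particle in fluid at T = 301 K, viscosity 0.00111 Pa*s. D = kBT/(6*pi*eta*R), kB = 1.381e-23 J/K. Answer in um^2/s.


Radius R = 87/2 = 43.5 nm = 4.35e-08 m
D = kB*T / (6*pi*eta*R)
D = 1.381e-23 * 301 / (6 * pi * 0.00111 * 4.35e-08)
D = 4.56717e-12 m^2/s = 4.567 um^2/s

4.567


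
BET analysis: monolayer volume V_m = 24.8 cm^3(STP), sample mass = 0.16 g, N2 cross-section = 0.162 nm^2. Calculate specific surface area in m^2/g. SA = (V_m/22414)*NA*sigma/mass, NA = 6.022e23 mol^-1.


Number of moles in monolayer = V_m / 22414 = 24.8 / 22414 = 0.00110645
Number of molecules = moles * NA = 0.00110645 * 6.022e23
SA = molecules * sigma / mass
SA = (24.8 / 22414) * 6.022e23 * 0.162e-18 / 0.16
SA = 674.6 m^2/g

674.6


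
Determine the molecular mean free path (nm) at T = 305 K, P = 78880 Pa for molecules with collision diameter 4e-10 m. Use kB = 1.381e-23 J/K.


Mean free path: lambda = kB*T / (sqrt(2) * pi * d^2 * P)
lambda = 1.381e-23 * 305 / (sqrt(2) * pi * (4e-10)^2 * 78880)
lambda = 7.51176e-08 m
lambda = 75.12 nm

75.12


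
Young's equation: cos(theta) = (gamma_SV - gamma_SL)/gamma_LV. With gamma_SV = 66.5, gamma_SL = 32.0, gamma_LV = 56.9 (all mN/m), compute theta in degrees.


cos(theta) = (gamma_SV - gamma_SL) / gamma_LV
cos(theta) = (66.5 - 32.0) / 56.9
cos(theta) = 0.606327
theta = arccos(0.606327) = 52.68 degrees

52.68


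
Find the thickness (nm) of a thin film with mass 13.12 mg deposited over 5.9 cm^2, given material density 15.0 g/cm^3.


Convert: m = 13.12 mg = 1.3120e-05 kg, A = 5.9 cm^2 = 5.9000e-04 m^2, rho = 15.0 g/cm^3 = 15000 kg/m^3
t = m / (A * rho)
t = 1.3120e-05 / (5.9000e-04 * 15000)
t = 1.4825e-06 m = 1482.5 nm

1482.5


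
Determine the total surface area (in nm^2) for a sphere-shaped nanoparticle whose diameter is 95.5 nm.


Radius r = 95.5/2 = 47.75 nm
Surface area SA = 4 * pi * r^2
SA = 4 * pi * (47.75)^2
SA = 28652.11 nm^2

28652.11


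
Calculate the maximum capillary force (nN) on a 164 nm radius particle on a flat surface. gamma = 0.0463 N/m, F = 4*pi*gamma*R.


Convert radius: R = 164 nm = 1.64e-07 m
F = 4 * pi * gamma * R
F = 4 * pi * 0.0463 * 1.64e-07
F = 9.5419e-08 N = 95.419 nN

95.419


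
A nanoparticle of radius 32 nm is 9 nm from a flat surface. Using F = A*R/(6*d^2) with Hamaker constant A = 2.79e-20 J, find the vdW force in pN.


Convert to SI: R = 32 nm = 3.2e-08 m, d = 9 nm = 9e-09 m
F = A * R / (6 * d^2)
F = 2.79e-20 * 3.2e-08 / (6 * (9e-09)^2)
F = 1.83704e-12 N = 1.837 pN

1.837


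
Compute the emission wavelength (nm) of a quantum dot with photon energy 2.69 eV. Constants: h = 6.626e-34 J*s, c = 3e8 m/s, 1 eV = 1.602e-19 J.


Convert energy: E = 2.69 eV = 2.69 * 1.602e-19 = 4.30938e-19 J
lambda = h*c / E = 6.626e-34 * 3e8 / 4.30938e-19
lambda = 4.61273e-07 m = 461.3 nm

461.3


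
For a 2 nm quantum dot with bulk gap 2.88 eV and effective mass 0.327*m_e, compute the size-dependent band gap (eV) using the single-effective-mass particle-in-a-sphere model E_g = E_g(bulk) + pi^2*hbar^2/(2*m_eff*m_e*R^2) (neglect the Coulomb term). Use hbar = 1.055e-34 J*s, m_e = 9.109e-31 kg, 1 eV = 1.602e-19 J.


Radius R = 2/2 nm = 1e-09 m
Confinement energy dE = pi^2 * hbar^2 / (2 * m_eff * m_e * R^2)
dE = pi^2 * (1.055e-34)^2 / (2 * 0.327 * 9.109e-31 * (1e-09)^2) J, divided by 1.602e-19 J/eV
dE = 1.151 eV
Total band gap = E_g(bulk) + dE = 2.88 + 1.151 = 4.031 eV

4.031


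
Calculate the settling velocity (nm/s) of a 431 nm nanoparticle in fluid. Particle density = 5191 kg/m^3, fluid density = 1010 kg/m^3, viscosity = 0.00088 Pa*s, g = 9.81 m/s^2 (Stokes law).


Radius R = 431/2 nm = 2.155e-07 m
Density difference = 5191 - 1010 = 4181 kg/m^3
v = 2 * R^2 * (rho_p - rho_f) * g / (9 * eta)
v = 2 * (2.155e-07)^2 * 4181 * 9.81 / (9 * 0.00088)
v = 4.81004e-07 m/s = 481.0038 nm/s

481.0038


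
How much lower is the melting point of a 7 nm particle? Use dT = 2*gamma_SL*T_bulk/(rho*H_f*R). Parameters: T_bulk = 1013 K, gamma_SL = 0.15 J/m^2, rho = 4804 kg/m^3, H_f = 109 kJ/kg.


Radius R = 7/2 = 3.5 nm = 3.5e-09 m
Convert H_f = 109 kJ/kg = 109000 J/kg
dT = 2 * gamma_SL * T_bulk / (rho * H_f * R)
dT = 2 * 0.15 * 1013 / (4804 * 109000 * 3.5e-09)
dT = 165.8 K

165.8


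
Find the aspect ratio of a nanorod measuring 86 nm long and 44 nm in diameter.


Aspect ratio AR = length / diameter
AR = 86 / 44
AR = 1.95

1.95


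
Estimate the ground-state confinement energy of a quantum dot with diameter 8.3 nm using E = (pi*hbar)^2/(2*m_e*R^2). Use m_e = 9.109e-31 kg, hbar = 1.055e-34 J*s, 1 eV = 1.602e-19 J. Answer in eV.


Radius R = 8.3/2 = 4.15 nm = 4.15e-09 m
E = (pi * 1.055e-34)^2 / (2 * 9.109e-31 * (4.15e-09)^2)
E(J) = 3.50113e-21
E = E(J) / 1.602e-19 = 0.0219 eV

0.0219


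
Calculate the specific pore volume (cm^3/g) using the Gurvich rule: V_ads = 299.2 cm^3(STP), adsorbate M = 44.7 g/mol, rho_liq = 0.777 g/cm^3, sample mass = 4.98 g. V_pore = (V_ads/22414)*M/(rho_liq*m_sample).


Moles adsorbed n = V_ads / 22414 = 299.2 / 22414 = 1.334880e-02 mol
Liquid volume V_liq = n * M / rho_liq = 1.334880e-02 * 44.7 / 0.777 = 0.76794 cm^3
Specific pore volume V_pore = V_liq / m_sample = 0.76794 / 4.98
V_pore = 0.1542 cm^3/g

0.1542


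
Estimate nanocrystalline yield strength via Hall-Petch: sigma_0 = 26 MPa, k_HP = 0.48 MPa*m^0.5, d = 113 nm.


d = 113 nm = 1.13e-07 m
sqrt(d) = 0.0003361547
Hall-Petch contribution = k / sqrt(d) = 0.48 / 0.0003361547 = 1427.9 MPa
sigma = sigma_0 + k/sqrt(d) = 26 + 1427.9 = 1453.9 MPa

1453.9


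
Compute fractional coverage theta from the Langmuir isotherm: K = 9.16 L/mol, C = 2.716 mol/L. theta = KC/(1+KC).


Langmuir isotherm: theta = K*C / (1 + K*C)
K*C = 9.16 * 2.716 = 24.87856
theta = 24.87856 / (1 + 24.87856) = 24.87856 / 25.87856
theta = 0.9614

0.9614


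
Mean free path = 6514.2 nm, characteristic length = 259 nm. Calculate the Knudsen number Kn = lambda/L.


Knudsen number Kn = lambda / L
Kn = 6514.2 / 259
Kn = 25.1514

25.1514


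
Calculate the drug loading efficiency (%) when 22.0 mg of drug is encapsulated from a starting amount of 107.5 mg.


Drug loading efficiency = (drug loaded / drug initial) * 100
DLE = 22.0 / 107.5 * 100
DLE = 0.2047 * 100
DLE = 20.47%

20.47


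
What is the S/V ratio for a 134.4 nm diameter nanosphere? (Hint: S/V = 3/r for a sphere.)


Radius r = 134.4/2 = 67.2 nm
S/V = 3 / r = 3 / 67.2
S/V = 0.0446 nm^-1

0.0446


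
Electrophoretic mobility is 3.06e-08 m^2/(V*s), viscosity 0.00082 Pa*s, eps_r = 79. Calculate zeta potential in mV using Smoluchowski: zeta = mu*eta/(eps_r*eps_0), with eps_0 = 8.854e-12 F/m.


Smoluchowski equation: zeta = mu * eta / (eps_r * eps_0)
zeta = 3.06e-08 * 0.00082 / (79 * 8.854e-12)
zeta = 0.035873 V = 35.87 mV

35.87


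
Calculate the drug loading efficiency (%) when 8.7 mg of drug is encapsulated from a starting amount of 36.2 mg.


Drug loading efficiency = (drug loaded / drug initial) * 100
DLE = 8.7 / 36.2 * 100
DLE = 0.2403 * 100
DLE = 24.03%

24.03


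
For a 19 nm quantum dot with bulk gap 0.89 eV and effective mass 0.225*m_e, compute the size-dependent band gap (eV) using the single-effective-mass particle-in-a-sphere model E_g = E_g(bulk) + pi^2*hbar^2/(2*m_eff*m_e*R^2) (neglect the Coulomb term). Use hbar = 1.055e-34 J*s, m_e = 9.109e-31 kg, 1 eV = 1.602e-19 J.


Radius R = 19/2 nm = 9.5e-09 m
Confinement energy dE = pi^2 * hbar^2 / (2 * m_eff * m_e * R^2)
dE = pi^2 * (1.055e-34)^2 / (2 * 0.225 * 9.109e-31 * (9.5e-09)^2) J, divided by 1.602e-19 J/eV
dE = 0.0185 eV
Total band gap = E_g(bulk) + dE = 0.89 + 0.0185 = 0.9085 eV

0.9085


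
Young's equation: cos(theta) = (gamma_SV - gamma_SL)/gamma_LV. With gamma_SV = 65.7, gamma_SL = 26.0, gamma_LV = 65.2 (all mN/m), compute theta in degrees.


cos(theta) = (gamma_SV - gamma_SL) / gamma_LV
cos(theta) = (65.7 - 26.0) / 65.2
cos(theta) = 0.608896
theta = arccos(0.608896) = 52.49 degrees

52.49


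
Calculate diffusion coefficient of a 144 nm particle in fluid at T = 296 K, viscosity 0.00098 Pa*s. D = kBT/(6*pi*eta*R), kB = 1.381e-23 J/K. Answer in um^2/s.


Radius R = 144/2 = 72 nm = 7.2e-08 m
D = kB*T / (6*pi*eta*R)
D = 1.381e-23 * 296 / (6 * pi * 0.00098 * 7.2e-08)
D = 3.07345e-12 m^2/s = 3.073 um^2/s

3.073


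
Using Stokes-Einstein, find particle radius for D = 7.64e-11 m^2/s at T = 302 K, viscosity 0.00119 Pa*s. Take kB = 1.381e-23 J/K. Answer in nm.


Stokes-Einstein: R = kB*T / (6*pi*eta*D)
R = 1.381e-23 * 302 / (6 * pi * 0.00119 * 7.64e-11)
R = 2.43366e-09 m = 2.43 nm

2.43


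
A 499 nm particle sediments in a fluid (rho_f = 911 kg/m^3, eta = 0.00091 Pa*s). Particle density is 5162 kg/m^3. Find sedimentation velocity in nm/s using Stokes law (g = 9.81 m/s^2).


Radius R = 499/2 nm = 2.495e-07 m
Density difference = 5162 - 911 = 4251 kg/m^3
v = 2 * R^2 * (rho_p - rho_f) * g / (9 * eta)
v = 2 * (2.495e-07)^2 * 4251 * 9.81 / (9 * 0.00091)
v = 6.33939e-07 m/s = 633.9388 nm/s

633.9388


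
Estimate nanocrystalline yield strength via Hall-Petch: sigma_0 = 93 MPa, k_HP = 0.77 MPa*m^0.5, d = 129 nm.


d = 129 nm = 1.29e-07 m
sqrt(d) = 0.0003591657
Hall-Petch contribution = k / sqrt(d) = 0.77 / 0.0003591657 = 2143.9 MPa
sigma = sigma_0 + k/sqrt(d) = 93 + 2143.9 = 2236.9 MPa

2236.9


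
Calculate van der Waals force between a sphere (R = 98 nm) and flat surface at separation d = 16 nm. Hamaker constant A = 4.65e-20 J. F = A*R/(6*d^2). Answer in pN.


Convert to SI: R = 98 nm = 9.8e-08 m, d = 16 nm = 1.6e-08 m
F = A * R / (6 * d^2)
F = 4.65e-20 * 9.8e-08 / (6 * (1.6e-08)^2)
F = 2.9668e-12 N = 2.967 pN

2.967


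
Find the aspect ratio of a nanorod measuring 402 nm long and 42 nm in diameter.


Aspect ratio AR = length / diameter
AR = 402 / 42
AR = 9.57

9.57


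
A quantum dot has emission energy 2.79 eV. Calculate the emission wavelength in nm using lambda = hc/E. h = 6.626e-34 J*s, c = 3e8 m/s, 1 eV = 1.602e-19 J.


Convert energy: E = 2.79 eV = 2.79 * 1.602e-19 = 4.46958e-19 J
lambda = h*c / E = 6.626e-34 * 3e8 / 4.46958e-19
lambda = 4.4474e-07 m = 444.7 nm

444.7


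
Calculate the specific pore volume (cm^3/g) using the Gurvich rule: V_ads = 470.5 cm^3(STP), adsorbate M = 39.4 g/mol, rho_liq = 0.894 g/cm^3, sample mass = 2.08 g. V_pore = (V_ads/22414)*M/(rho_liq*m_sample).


Moles adsorbed n = V_ads / 22414 = 470.5 / 22414 = 2.099134e-02 mol
Liquid volume V_liq = n * M / rho_liq = 2.099134e-02 * 39.4 / 0.894 = 0.92512 cm^3
Specific pore volume V_pore = V_liq / m_sample = 0.92512 / 2.08
V_pore = 0.4448 cm^3/g

0.4448


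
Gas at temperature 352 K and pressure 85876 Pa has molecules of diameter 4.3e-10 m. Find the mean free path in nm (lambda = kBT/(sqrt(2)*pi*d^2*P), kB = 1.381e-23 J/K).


Mean free path: lambda = kB*T / (sqrt(2) * pi * d^2 * P)
lambda = 1.381e-23 * 352 / (sqrt(2) * pi * (4.3e-10)^2 * 85876)
lambda = 6.89069e-08 m
lambda = 68.91 nm

68.91


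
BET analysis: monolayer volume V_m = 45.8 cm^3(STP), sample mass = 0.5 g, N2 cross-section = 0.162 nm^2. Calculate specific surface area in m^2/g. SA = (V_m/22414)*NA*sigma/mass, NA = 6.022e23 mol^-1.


Number of moles in monolayer = V_m / 22414 = 45.8 / 22414 = 0.00204337
Number of molecules = moles * NA = 0.00204337 * 6.022e23
SA = molecules * sigma / mass
SA = (45.8 / 22414) * 6.022e23 * 0.162e-18 / 0.5
SA = 398.7 m^2/g

398.7


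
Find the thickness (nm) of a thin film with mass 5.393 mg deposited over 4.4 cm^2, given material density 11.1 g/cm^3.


Convert: m = 5.393 mg = 5.3930e-06 kg, A = 4.4 cm^2 = 4.4000e-04 m^2, rho = 11.1 g/cm^3 = 11100 kg/m^3
t = m / (A * rho)
t = 5.3930e-06 / (4.4000e-04 * 11100)
t = 1.1042e-06 m = 1104.2 nm

1104.2


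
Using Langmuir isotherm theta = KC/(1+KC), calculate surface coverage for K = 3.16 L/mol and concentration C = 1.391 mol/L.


Langmuir isotherm: theta = K*C / (1 + K*C)
K*C = 3.16 * 1.391 = 4.39556
theta = 4.39556 / (1 + 4.39556) = 4.39556 / 5.39556
theta = 0.8147

0.8147


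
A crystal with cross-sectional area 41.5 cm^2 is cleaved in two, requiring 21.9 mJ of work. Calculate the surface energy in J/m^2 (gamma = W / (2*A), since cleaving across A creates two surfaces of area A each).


Convert: A = 41.5 cm^2 = 0.00415 m^2, W = 21.9 mJ = 0.0219 J
Cleaving exposes two faces of area A, so total new surface = 2*A and gamma = W / (2*A)
gamma = 0.0219 / (2 * 0.00415)
gamma = 2.639 J/m^2

2.639


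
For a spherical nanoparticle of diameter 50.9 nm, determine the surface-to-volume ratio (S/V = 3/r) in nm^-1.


Radius r = 50.9/2 = 25.45 nm
S/V = 3 / r = 3 / 25.45
S/V = 0.1179 nm^-1

0.1179


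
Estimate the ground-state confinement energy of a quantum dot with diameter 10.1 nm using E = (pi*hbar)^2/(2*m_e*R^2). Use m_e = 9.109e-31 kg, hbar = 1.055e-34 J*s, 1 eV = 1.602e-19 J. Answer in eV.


Radius R = 10.1/2 = 5.05 nm = 5.05e-09 m
E = (pi * 1.055e-34)^2 / (2 * 9.109e-31 * (5.05e-09)^2)
E(J) = 2.3644e-21
E = E(J) / 1.602e-19 = 0.0148 eV

0.0148


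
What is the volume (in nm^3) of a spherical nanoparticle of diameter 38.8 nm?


Radius r = 38.8/2 = 19.4 nm
Volume V = (4/3) * pi * r^3
V = (4/3) * pi * (19.4)^3
V = 30583.97 nm^3

30583.97


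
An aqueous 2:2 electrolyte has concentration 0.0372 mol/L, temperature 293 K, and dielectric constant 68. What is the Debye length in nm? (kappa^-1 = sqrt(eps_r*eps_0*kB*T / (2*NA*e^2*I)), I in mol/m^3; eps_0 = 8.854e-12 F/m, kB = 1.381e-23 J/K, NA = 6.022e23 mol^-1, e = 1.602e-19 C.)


Ionic strength I = 0.0372 * 2^2 * 1000 = 148.8 mol/m^3
kappa^-1 = sqrt(68 * 8.854e-12 * 1.381e-23 * 293 / (2 * 6.022e23 * (1.602e-19)^2 * 148.8))
kappa^-1 = 0.728 nm

0.728


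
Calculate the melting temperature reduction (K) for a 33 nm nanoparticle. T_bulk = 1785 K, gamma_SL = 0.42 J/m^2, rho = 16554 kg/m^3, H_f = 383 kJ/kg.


Radius R = 33/2 = 16.5 nm = 1.65e-08 m
Convert H_f = 383 kJ/kg = 383000 J/kg
dT = 2 * gamma_SL * T_bulk / (rho * H_f * R)
dT = 2 * 0.42 * 1785 / (16554 * 383000 * 1.65e-08)
dT = 14.3 K

14.3


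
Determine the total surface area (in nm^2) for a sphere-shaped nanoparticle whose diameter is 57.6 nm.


Radius r = 57.6/2 = 28.8 nm
Surface area SA = 4 * pi * r^2
SA = 4 * pi * (28.8)^2
SA = 10423.05 nm^2

10423.05


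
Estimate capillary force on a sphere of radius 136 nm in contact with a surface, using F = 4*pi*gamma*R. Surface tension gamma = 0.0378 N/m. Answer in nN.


Convert radius: R = 136 nm = 1.36e-07 m
F = 4 * pi * gamma * R
F = 4 * pi * 0.0378 * 1.36e-07
F = 6.46012e-08 N = 64.6012 nN

64.6012


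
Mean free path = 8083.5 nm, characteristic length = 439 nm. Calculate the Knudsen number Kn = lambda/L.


Knudsen number Kn = lambda / L
Kn = 8083.5 / 439
Kn = 18.4134

18.4134


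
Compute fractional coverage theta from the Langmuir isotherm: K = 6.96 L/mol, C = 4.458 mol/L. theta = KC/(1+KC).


Langmuir isotherm: theta = K*C / (1 + K*C)
K*C = 6.96 * 4.458 = 31.02768
theta = 31.02768 / (1 + 31.02768) = 31.02768 / 32.02768
theta = 0.9688

0.9688


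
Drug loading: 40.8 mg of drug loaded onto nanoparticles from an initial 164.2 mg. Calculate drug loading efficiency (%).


Drug loading efficiency = (drug loaded / drug initial) * 100
DLE = 40.8 / 164.2 * 100
DLE = 0.2485 * 100
DLE = 24.85%

24.85


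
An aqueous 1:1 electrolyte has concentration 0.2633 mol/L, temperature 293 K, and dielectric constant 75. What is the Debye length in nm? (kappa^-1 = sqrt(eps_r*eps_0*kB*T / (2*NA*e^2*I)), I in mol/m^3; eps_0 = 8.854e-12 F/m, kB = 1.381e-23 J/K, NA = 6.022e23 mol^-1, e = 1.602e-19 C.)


Ionic strength I = 0.2633 * 1^2 * 1000 = 263.3 mol/m^3
kappa^-1 = sqrt(75 * 8.854e-12 * 1.381e-23 * 293 / (2 * 6.022e23 * (1.602e-19)^2 * 263.3))
kappa^-1 = 0.575 nm

0.575


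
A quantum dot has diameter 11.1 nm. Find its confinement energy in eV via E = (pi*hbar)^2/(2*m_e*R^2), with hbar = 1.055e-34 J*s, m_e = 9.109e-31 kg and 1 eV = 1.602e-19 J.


Radius R = 11.1/2 = 5.55 nm = 5.55e-09 m
E = (pi * 1.055e-34)^2 / (2 * 9.109e-31 * (5.55e-09)^2)
E(J) = 1.95757e-21
E = E(J) / 1.602e-19 = 0.0122 eV

0.0122


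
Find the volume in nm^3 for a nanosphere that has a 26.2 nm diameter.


Radius r = 26.2/2 = 13.1 nm
Volume V = (4/3) * pi * r^3
V = (4/3) * pi * (13.1)^3
V = 9416.78 nm^3

9416.78


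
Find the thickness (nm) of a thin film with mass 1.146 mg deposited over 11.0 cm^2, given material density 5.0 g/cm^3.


Convert: m = 1.146 mg = 1.1460e-06 kg, A = 11.0 cm^2 = 1.1000e-03 m^2, rho = 5.0 g/cm^3 = 5000 kg/m^3
t = m / (A * rho)
t = 1.1460e-06 / (1.1000e-03 * 5000)
t = 2.0836e-07 m = 208.4 nm

208.4


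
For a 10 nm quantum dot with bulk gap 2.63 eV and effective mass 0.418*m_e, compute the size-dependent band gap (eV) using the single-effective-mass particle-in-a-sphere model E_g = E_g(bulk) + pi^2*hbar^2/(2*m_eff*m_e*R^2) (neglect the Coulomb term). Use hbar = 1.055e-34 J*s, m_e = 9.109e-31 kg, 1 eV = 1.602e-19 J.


Radius R = 10/2 nm = 5e-09 m
Confinement energy dE = pi^2 * hbar^2 / (2 * m_eff * m_e * R^2)
dE = pi^2 * (1.055e-34)^2 / (2 * 0.418 * 9.109e-31 * (5e-09)^2) J, divided by 1.602e-19 J/eV
dE = 0.036 eV
Total band gap = E_g(bulk) + dE = 2.63 + 0.036 = 2.666 eV

2.666


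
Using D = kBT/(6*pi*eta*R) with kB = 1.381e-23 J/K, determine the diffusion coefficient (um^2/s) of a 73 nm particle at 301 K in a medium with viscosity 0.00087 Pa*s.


Radius R = 73/2 = 36.5 nm = 3.65e-08 m
D = kB*T / (6*pi*eta*R)
D = 1.381e-23 * 301 / (6 * pi * 0.00087 * 3.65e-08)
D = 6.9446e-12 m^2/s = 6.945 um^2/s

6.945


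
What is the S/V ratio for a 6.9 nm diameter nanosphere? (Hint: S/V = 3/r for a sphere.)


Radius r = 6.9/2 = 3.45 nm
S/V = 3 / r = 3 / 3.45
S/V = 0.8696 nm^-1

0.8696


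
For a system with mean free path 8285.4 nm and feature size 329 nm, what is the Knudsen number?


Knudsen number Kn = lambda / L
Kn = 8285.4 / 329
Kn = 25.1836

25.1836


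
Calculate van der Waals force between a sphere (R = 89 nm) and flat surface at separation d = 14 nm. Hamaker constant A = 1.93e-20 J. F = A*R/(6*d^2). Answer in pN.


Convert to SI: R = 89 nm = 8.9e-08 m, d = 14 nm = 1.4e-08 m
F = A * R / (6 * d^2)
F = 1.93e-20 * 8.9e-08 / (6 * (1.4e-08)^2)
F = 1.46063e-12 N = 1.461 pN

1.461


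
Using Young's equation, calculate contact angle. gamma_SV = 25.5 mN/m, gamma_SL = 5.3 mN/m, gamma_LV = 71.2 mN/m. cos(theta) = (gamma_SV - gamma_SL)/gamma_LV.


cos(theta) = (gamma_SV - gamma_SL) / gamma_LV
cos(theta) = (25.5 - 5.3) / 71.2
cos(theta) = 0.283708
theta = arccos(0.283708) = 73.52 degrees

73.52


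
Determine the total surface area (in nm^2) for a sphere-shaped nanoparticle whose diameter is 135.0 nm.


Radius r = 135.0/2 = 67.5 nm
Surface area SA = 4 * pi * r^2
SA = 4 * pi * (67.5)^2
SA = 57255.53 nm^2

57255.53


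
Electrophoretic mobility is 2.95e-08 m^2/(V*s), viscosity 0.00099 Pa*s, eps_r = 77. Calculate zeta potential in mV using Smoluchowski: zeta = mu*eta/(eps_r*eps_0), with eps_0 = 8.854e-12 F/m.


Smoluchowski equation: zeta = mu * eta / (eps_r * eps_0)
zeta = 2.95e-08 * 0.00099 / (77 * 8.854e-12)
zeta = 0.042838 V = 42.84 mV

42.84


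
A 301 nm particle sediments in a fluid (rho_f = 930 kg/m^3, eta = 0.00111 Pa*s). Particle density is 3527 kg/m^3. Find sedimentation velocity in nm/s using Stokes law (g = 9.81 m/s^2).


Radius R = 301/2 nm = 1.505e-07 m
Density difference = 3527 - 930 = 2597 kg/m^3
v = 2 * R^2 * (rho_p - rho_f) * g / (9 * eta)
v = 2 * (1.505e-07)^2 * 2597 * 9.81 / (9 * 0.00111)
v = 1.15526e-07 m/s = 115.5257 nm/s

115.5257


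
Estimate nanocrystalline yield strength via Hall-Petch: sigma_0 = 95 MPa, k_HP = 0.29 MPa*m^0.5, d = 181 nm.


d = 181 nm = 1.81e-07 m
sqrt(d) = 0.0004254409
Hall-Petch contribution = k / sqrt(d) = 0.29 / 0.0004254409 = 681.6 MPa
sigma = sigma_0 + k/sqrt(d) = 95 + 681.6 = 776.6 MPa

776.6


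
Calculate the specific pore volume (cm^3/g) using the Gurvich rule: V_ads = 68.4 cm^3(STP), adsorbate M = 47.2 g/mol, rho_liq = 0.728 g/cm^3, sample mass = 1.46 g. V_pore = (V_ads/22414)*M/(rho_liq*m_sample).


Moles adsorbed n = V_ads / 22414 = 68.4 / 22414 = 3.051664e-03 mol
Liquid volume V_liq = n * M / rho_liq = 3.051664e-03 * 47.2 / 0.728 = 0.19786 cm^3
Specific pore volume V_pore = V_liq / m_sample = 0.19786 / 1.46
V_pore = 0.1355 cm^3/g

0.1355


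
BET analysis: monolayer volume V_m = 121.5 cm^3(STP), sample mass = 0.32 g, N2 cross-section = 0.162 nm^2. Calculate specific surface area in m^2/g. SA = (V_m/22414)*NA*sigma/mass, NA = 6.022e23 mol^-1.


Number of moles in monolayer = V_m / 22414 = 121.5 / 22414 = 0.00542072
Number of molecules = moles * NA = 0.00542072 * 6.022e23
SA = molecules * sigma / mass
SA = (121.5 / 22414) * 6.022e23 * 0.162e-18 / 0.32
SA = 1652.6 m^2/g

1652.6


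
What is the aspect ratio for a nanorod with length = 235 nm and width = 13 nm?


Aspect ratio AR = length / diameter
AR = 235 / 13
AR = 18.08

18.08


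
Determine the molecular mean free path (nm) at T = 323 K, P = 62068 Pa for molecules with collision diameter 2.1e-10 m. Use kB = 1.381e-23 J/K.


Mean free path: lambda = kB*T / (sqrt(2) * pi * d^2 * P)
lambda = 1.381e-23 * 323 / (sqrt(2) * pi * (2.1e-10)^2 * 62068)
lambda = 3.66796e-07 m
lambda = 366.8 nm

366.8


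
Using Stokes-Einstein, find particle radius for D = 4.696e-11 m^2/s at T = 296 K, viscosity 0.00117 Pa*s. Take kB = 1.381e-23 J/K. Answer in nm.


Stokes-Einstein: R = kB*T / (6*pi*eta*D)
R = 1.381e-23 * 296 / (6 * pi * 0.00117 * 4.696e-11)
R = 3.94703e-09 m = 3.95 nm

3.95


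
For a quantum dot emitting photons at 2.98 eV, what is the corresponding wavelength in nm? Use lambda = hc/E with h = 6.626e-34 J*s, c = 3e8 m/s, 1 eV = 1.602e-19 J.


Convert energy: E = 2.98 eV = 2.98 * 1.602e-19 = 4.77396e-19 J
lambda = h*c / E = 6.626e-34 * 3e8 / 4.77396e-19
lambda = 4.16384e-07 m = 416.4 nm

416.4


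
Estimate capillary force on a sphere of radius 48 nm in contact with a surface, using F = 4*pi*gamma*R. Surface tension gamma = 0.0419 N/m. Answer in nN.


Convert radius: R = 48 nm = 4.8e-08 m
F = 4 * pi * gamma * R
F = 4 * pi * 0.0419 * 4.8e-08
F = 2.52735e-08 N = 25.2735 nN

25.2735


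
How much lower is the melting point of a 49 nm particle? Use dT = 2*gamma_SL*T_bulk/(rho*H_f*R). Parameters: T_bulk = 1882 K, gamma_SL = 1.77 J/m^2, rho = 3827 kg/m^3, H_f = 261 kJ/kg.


Radius R = 49/2 = 24.5 nm = 2.45e-08 m
Convert H_f = 261 kJ/kg = 261000 J/kg
dT = 2 * gamma_SL * T_bulk / (rho * H_f * R)
dT = 2 * 1.77 * 1882 / (3827 * 261000 * 2.45e-08)
dT = 272.2 K

272.2
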